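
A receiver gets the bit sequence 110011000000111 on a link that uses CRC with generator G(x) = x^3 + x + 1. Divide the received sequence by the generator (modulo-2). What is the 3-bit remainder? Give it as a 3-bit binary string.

Modulo-2 division of 110011000000111 by 1011:
  pos 0: 1100 XOR 1011 = 0111
  pos 1: 1111 XOR 1011 = 0100
  pos 2: 1001 XOR 1011 = 0010
  pos 4: 1000 XOR 1011 = 0011
  pos 6: 1100 XOR 1011 = 0111
  pos 7: 1110 XOR 1011 = 0101
  pos 8: 1010 XOR 1011 = 0001
  pos 11: 1111 XOR 1011 = 0100
Remainder = 100 (nonzero — an error is detected).

100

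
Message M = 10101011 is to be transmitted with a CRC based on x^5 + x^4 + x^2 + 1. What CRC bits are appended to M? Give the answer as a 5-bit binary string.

Append 5 zeros: 1010101100000. Divide by 110101 (XOR where the leading bit is 1):
  pos 0: 101010 XOR 110101 = 011111
  pos 1: 111111 XOR 110101 = 001010
  pos 3: 101010 XOR 110101 = 011111
  pos 4: 111110 XOR 110101 = 001011
  pos 6: 101100 XOR 110101 = 011001
  pos 7: 110010 XOR 110101 = 000111
Remainder (last 5 bits) = 00111. This is the CRC / FCS.

00111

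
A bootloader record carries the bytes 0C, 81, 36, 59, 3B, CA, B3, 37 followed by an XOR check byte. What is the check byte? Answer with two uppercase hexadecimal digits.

XOR the bytes together:
  start with 0x0C
  0x0C ⊕ 0x81 = 0x8D
  0x8D ⊕ 0x36 = 0xBB
  0xBB ⊕ 0x59 = 0xE2
  0xE2 ⊕ 0x3B = 0xD9
  0xD9 ⊕ 0xCA = 0x13
  0x13 ⊕ 0xB3 = 0xA0
  0xA0 ⊕ 0x37 = 0x97

97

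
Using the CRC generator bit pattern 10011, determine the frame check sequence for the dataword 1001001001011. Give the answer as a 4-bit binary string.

0110

Append 4 zeros: 10010010010110000. Divide by 10011 (XOR where the leading bit is 1):
  pos 0: 10010 XOR 10011 = 00001
  pos 4: 10100 XOR 10011 = 00111
  pos 6: 11110 XOR 10011 = 01101
  pos 7: 11011 XOR 10011 = 01000
  pos 8: 10001 XOR 10011 = 00010
  pos 11: 10000 XOR 10011 = 00011
Remainder (last 4 bits) = 0110. This is the CRC / FCS.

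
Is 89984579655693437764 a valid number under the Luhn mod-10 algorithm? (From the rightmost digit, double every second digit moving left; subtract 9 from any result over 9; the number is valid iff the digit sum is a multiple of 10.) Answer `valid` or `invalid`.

invalid

From the right, keep odd positions and double even positions (subtract 9 from any doubled value over 9):
  doubled (positions 2,4,...): 3 5 8 9 1 3 5 8 9 7 → sum 58
  kept (positions 1,3,...): 4 7 3 3 6 5 9 5 8 9 → sum 59
Total = 117.
117 mod 10 = 7, so the number is invalid.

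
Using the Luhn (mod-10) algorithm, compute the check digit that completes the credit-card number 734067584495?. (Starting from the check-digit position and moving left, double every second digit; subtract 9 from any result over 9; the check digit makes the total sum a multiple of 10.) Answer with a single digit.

8

Partial digits right→left: 5 9 4 4 8 5 7 6 0 4 3 7
Double every second digit counting from the check-digit position (so the 1st, 3rd, 5th, ... of the partial from the right).
  doubled (with −9 where >9): 1 8 7 5 0 6 → sum 27
  kept as-is: 9 4 5 6 4 7 → sum 35
Total = 27 + 35 = 62.
Check digit = (10 − (62 mod 10)) mod 10 = 8.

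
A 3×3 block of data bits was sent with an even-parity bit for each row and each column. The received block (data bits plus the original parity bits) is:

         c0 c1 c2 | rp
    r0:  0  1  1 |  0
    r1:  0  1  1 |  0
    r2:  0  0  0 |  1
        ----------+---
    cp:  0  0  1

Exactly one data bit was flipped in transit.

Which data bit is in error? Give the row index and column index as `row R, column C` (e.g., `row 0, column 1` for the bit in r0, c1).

row 2, column 2

Recompute each row's even parity and compare to rp:
  r0: data parity 0, sent rp 0 → ok
  r1: data parity 0, sent rp 0 → ok
  r2: data parity 0, sent rp 1 → mismatch
Recompute each column's even parity and compare to cp:
  c0: data parity 0, sent cp 0 → ok
  c1: data parity 0, sent cp 0 → ok
  c2: data parity 0, sent cp 1 → mismatch
Exactly one row (r2) and one column (c2) fail → the flipped bit is at their intersection.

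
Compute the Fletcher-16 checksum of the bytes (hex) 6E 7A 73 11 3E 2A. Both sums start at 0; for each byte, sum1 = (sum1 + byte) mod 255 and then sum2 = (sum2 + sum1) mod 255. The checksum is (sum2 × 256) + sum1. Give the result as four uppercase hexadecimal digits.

A2D5

Running sums (mod 255):
  after byte 0 (6E): sum1=110, sum2=110
  after byte 1 (7A): sum1=232, sum2=87
  after byte 2 (73): sum1=92, sum2=179
  after byte 3 (11): sum1=109, sum2=33
  after byte 4 (3E): sum1=171, sum2=204
  after byte 5 (2A): sum1=213, sum2=162
Checksum = sum2·256 + sum1 = 162·256 + 213 = 41685 = 0xA2D5.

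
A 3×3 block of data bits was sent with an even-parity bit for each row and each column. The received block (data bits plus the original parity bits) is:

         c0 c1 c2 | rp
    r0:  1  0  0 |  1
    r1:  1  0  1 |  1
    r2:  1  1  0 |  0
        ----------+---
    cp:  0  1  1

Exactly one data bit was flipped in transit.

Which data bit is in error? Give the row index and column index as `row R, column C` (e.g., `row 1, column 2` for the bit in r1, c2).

row 1, column 0

Recompute each row's even parity and compare to rp:
  r0: data parity 1, sent rp 1 → ok
  r1: data parity 0, sent rp 1 → mismatch
  r2: data parity 0, sent rp 0 → ok
Recompute each column's even parity and compare to cp:
  c0: data parity 1, sent cp 0 → mismatch
  c1: data parity 1, sent cp 1 → ok
  c2: data parity 1, sent cp 1 → ok
Exactly one row (r1) and one column (c0) fail → the flipped bit is at their intersection.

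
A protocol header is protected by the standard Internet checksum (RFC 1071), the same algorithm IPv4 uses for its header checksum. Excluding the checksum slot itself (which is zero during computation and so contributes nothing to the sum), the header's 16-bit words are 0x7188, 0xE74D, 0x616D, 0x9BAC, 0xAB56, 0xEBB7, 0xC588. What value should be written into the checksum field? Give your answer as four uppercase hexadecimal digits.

4D78

One's-complement addition (fold any carry out of bit 15 back into bit 0):
  0x7188 + 0xE74D = 0x158D5 → wrap carry → 0x58D6
  0x58D6 + 0x616D = 0x0BA43
  0xBA43 + 0x9BAC = 0x155EF → wrap carry → 0x55F0
  0x55F0 + 0xAB56 = 0x10146 → wrap carry → 0x0147
  0x0147 + 0xEBB7 = 0x0ECFE
  0xECFE + 0xC588 = 0x1B286 → wrap carry → 0xB287
One's-complement sum = 0xB287.
Checksum = ~0xB287 & 0xFFFF = 0x4D78.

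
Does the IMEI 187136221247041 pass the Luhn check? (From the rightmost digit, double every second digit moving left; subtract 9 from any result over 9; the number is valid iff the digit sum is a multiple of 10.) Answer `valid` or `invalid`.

invalid

From the right, keep odd positions and double even positions (subtract 9 from any doubled value over 9):
  doubled (positions 2,4,...): 8 5 4 4 3 2 7 → sum 33
  kept (positions 1,3,...): 1 0 4 1 2 3 7 1 → sum 19
Total = 52.
52 mod 10 = 2, so the number is invalid.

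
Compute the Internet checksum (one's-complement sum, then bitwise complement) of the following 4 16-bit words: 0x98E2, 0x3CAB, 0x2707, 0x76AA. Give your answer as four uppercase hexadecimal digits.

One's-complement addition (fold any carry out of bit 15 back into bit 0):
  0x98E2 + 0x3CAB = 0x0D58D
  0xD58D + 0x2707 = 0x0FC94
  0xFC94 + 0x76AA = 0x1733E → wrap carry → 0x733F
One's-complement sum = 0x733F.
Checksum = ~0x733F & 0xFFFF = 0x8CC0.

8CC0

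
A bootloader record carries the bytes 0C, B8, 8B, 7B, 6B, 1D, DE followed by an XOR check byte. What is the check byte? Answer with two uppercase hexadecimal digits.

EC

XOR the bytes together:
  start with 0x0C
  0x0C ⊕ 0xB8 = 0xB4
  0xB4 ⊕ 0x8B = 0x3F
  0x3F ⊕ 0x7B = 0x44
  0x44 ⊕ 0x6B = 0x2F
  0x2F ⊕ 0x1D = 0x32
  0x32 ⊕ 0xDE = 0xEC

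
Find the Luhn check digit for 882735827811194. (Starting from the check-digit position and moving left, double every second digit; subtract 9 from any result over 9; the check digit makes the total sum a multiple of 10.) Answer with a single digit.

Partial digits right→left: 4 9 1 1 1 8 7 2 8 5 3 7 2 8 8
Double every second digit counting from the check-digit position (so the 1st, 3rd, 5th, ... of the partial from the right).
  doubled (with −9 where >9): 8 2 2 5 7 6 4 7 → sum 41
  kept as-is: 9 1 8 2 5 7 8 → sum 40
Total = 41 + 40 = 81.
Check digit = (10 − (81 mod 10)) mod 10 = 9.

9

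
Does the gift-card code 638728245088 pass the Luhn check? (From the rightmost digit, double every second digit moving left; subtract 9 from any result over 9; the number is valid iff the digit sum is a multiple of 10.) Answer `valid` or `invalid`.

From the right, keep odd positions and double even positions (subtract 9 from any doubled value over 9):
  doubled (positions 2,4,...): 7 1 4 4 7 3 → sum 26
  kept (positions 1,3,...): 8 0 4 8 7 3 → sum 30
Total = 56.
56 mod 10 = 6, so the number is invalid.

invalid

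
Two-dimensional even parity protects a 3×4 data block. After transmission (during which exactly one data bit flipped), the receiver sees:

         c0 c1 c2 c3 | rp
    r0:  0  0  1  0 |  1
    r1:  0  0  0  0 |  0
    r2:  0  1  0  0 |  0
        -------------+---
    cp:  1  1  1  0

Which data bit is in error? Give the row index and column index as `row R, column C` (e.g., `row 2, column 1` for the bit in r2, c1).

row 2, column 0

Recompute each row's even parity and compare to rp:
  r0: data parity 1, sent rp 1 → ok
  r1: data parity 0, sent rp 0 → ok
  r2: data parity 1, sent rp 0 → mismatch
Recompute each column's even parity and compare to cp:
  c0: data parity 0, sent cp 1 → mismatch
  c1: data parity 1, sent cp 1 → ok
  c2: data parity 1, sent cp 1 → ok
  c3: data parity 0, sent cp 0 → ok
Exactly one row (r2) and one column (c0) fail → the flipped bit is at their intersection.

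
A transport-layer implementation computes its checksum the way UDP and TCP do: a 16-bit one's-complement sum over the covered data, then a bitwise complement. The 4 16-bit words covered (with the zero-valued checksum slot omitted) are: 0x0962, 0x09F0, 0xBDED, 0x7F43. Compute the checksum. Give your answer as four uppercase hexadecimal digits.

One's-complement addition (fold any carry out of bit 15 back into bit 0):
  0x0962 + 0x09F0 = 0x01352
  0x1352 + 0xBDED = 0x0D13F
  0xD13F + 0x7F43 = 0x15082 → wrap carry → 0x5083
One's-complement sum = 0x5083.
Checksum = ~0x5083 & 0xFFFF = 0xAF7C.

AF7C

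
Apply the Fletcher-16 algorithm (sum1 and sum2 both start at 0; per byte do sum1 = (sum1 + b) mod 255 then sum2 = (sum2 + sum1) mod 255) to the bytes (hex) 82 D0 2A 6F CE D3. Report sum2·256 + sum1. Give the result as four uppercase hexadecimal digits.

8B8F

Running sums (mod 255):
  after byte 0 (82): sum1=130, sum2=130
  after byte 1 (D0): sum1=83, sum2=213
  after byte 2 (2A): sum1=125, sum2=83
  after byte 3 (6F): sum1=236, sum2=64
  after byte 4 (CE): sum1=187, sum2=251
  after byte 5 (D3): sum1=143, sum2=139
Checksum = sum2·256 + sum1 = 139·256 + 143 = 35727 = 0x8B8F.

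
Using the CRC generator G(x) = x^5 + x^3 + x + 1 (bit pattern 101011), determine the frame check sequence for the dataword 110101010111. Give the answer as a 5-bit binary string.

10111

Append 5 zeros: 11010101011100000. Divide by 101011 (XOR where the leading bit is 1):
  pos 0: 110101 XOR 101011 = 011110
  pos 1: 111100 XOR 101011 = 010111
  pos 2: 101111 XOR 101011 = 000100
  pos 5: 100011 XOR 101011 = 001000
  pos 7: 100010 XOR 101011 = 001001
  pos 9: 100100 XOR 101011 = 001111
  pos 11: 111100 XOR 101011 = 010111
Remainder (last 5 bits) = 10111. This is the CRC / FCS.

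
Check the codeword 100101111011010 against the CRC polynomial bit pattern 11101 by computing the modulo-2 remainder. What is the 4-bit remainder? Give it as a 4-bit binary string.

Modulo-2 division of 100101111011010 by 11101:
  pos 0: 10010 XOR 11101 = 01111
  pos 1: 11111 XOR 11101 = 00010
  pos 4: 10111 XOR 11101 = 01010
  pos 5: 10100 XOR 11101 = 01001
  pos 6: 10011 XOR 11101 = 01110
  pos 7: 11101 XOR 11101 = 00000
Remainder = 0010 (nonzero — an error is detected).

0010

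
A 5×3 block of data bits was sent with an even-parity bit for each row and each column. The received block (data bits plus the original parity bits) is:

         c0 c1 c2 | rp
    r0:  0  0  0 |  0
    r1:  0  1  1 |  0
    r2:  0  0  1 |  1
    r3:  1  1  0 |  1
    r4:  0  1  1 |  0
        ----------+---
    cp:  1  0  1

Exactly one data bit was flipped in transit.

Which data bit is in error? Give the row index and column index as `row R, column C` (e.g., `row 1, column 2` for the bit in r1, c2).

Recompute each row's even parity and compare to rp:
  r0: data parity 0, sent rp 0 → ok
  r1: data parity 0, sent rp 0 → ok
  r2: data parity 1, sent rp 1 → ok
  r3: data parity 0, sent rp 1 → mismatch
  r4: data parity 0, sent rp 0 → ok
Recompute each column's even parity and compare to cp:
  c0: data parity 1, sent cp 1 → ok
  c1: data parity 1, sent cp 0 → mismatch
  c2: data parity 1, sent cp 1 → ok
Exactly one row (r3) and one column (c1) fail → the flipped bit is at their intersection.

row 3, column 1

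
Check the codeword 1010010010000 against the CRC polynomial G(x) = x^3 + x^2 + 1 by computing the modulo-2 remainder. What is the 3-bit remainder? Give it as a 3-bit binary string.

Modulo-2 division of 1010010010000 by 1101:
  pos 0: 1010 XOR 1101 = 0111
  pos 1: 1110 XOR 1101 = 0011
  pos 3: 1110 XOR 1101 = 0011
  pos 5: 1101 XOR 1101 = 0000
Remainder = 000 (zero — the frame passes the CRC check).

000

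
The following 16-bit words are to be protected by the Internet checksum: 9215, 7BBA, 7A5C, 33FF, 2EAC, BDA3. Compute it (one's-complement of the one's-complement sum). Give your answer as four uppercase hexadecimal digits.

One's-complement addition (fold any carry out of bit 15 back into bit 0):
  0x9215 + 0x7BBA = 0x10DCF → wrap carry → 0x0DD0
  0x0DD0 + 0x7A5C = 0x0882C
  0x882C + 0x33FF = 0x0BC2B
  0xBC2B + 0x2EAC = 0x0EAD7
  0xEAD7 + 0xBDA3 = 0x1A87A → wrap carry → 0xA87B
One's-complement sum = 0xA87B.
Checksum = ~0xA87B & 0xFFFF = 0x5784.

5784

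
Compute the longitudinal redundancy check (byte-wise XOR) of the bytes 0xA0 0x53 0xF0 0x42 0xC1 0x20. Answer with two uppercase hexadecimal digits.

A0

XOR the bytes together:
  start with 0xA0
  0xA0 ⊕ 0x53 = 0xF3
  0xF3 ⊕ 0xF0 = 0x03
  0x03 ⊕ 0x42 = 0x41
  0x41 ⊕ 0xC1 = 0x80
  0x80 ⊕ 0x20 = 0xA0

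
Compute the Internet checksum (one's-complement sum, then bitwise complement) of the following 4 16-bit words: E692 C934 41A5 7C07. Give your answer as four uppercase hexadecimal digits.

928B

One's-complement addition (fold any carry out of bit 15 back into bit 0):
  0xE692 + 0xC934 = 0x1AFC6 → wrap carry → 0xAFC7
  0xAFC7 + 0x41A5 = 0x0F16C
  0xF16C + 0x7C07 = 0x16D73 → wrap carry → 0x6D74
One's-complement sum = 0x6D74.
Checksum = ~0x6D74 & 0xFFFF = 0x928B.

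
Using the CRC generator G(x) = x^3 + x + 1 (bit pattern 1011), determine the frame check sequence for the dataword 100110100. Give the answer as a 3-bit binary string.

Append 3 zeros: 100110100000. Divide by 1011 (XOR where the leading bit is 1):
  pos 0: 1001 XOR 1011 = 0010
  pos 2: 1010 XOR 1011 = 0001
  pos 5: 1100 XOR 1011 = 0111
  pos 6: 1110 XOR 1011 = 0101
  pos 7: 1010 XOR 1011 = 0001
Remainder (last 3 bits) = 010. This is the CRC / FCS.

010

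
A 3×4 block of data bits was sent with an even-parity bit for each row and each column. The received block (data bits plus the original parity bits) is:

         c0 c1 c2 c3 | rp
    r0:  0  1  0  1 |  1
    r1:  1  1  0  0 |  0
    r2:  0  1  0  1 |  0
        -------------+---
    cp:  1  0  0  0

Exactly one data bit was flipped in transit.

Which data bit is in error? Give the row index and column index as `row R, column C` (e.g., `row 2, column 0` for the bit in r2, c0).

Recompute each row's even parity and compare to rp:
  r0: data parity 0, sent rp 1 → mismatch
  r1: data parity 0, sent rp 0 → ok
  r2: data parity 0, sent rp 0 → ok
Recompute each column's even parity and compare to cp:
  c0: data parity 1, sent cp 1 → ok
  c1: data parity 1, sent cp 0 → mismatch
  c2: data parity 0, sent cp 0 → ok
  c3: data parity 0, sent cp 0 → ok
Exactly one row (r0) and one column (c1) fail → the flipped bit is at their intersection.

row 0, column 1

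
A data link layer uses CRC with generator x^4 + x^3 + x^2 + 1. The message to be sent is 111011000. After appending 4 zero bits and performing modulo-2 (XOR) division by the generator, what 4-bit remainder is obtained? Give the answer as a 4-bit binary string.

0001

Append 4 zeros: 1110110000000. Divide by 11101 (XOR where the leading bit is 1):
  pos 0: 11101 XOR 11101 = 00000
  pos 5: 10000 XOR 11101 = 01101
  pos 6: 11010 XOR 11101 = 00111
  pos 8: 11100 XOR 11101 = 00001
Remainder (last 4 bits) = 0001. This is the CRC / FCS.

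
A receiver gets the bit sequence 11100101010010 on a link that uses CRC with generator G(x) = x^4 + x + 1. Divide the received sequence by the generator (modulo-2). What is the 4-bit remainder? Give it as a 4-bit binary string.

Modulo-2 division of 11100101010010 by 10011:
  pos 0: 11100 XOR 10011 = 01111
  pos 1: 11111 XOR 10011 = 01100
  pos 2: 11000 XOR 10011 = 01011
  pos 3: 10111 XOR 10011 = 00100
  pos 5: 10001 XOR 10011 = 00010
  pos 8: 10001 XOR 10011 = 00010
Remainder = 0100 (nonzero — an error is detected).

0100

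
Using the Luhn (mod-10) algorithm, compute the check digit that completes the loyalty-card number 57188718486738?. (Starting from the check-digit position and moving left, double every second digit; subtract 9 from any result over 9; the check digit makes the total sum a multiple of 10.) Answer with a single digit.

Partial digits right→left: 8 3 7 6 8 4 8 1 7 8 8 1 7 5
Double every second digit counting from the check-digit position (so the 1st, 3rd, 5th, ... of the partial from the right).
  doubled (with −9 where >9): 7 5 7 7 5 7 5 → sum 43
  kept as-is: 3 6 4 1 8 1 5 → sum 28
Total = 43 + 28 = 71.
Check digit = (10 − (71 mod 10)) mod 10 = 9.

9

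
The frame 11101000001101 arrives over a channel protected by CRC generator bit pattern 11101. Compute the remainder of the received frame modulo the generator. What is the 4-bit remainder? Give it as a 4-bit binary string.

Modulo-2 division of 11101000001101 by 11101:
  pos 0: 11101 XOR 11101 = 00000
Remainder = 1101 (nonzero — an error is detected).

1101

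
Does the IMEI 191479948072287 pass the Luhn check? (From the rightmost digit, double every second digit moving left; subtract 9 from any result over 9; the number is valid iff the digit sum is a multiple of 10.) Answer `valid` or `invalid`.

invalid

From the right, keep odd positions and double even positions (subtract 9 from any doubled value over 9):
  doubled (positions 2,4,...): 7 4 0 8 9 8 9 → sum 45
  kept (positions 1,3,...): 7 2 7 8 9 7 1 1 → sum 42
Total = 87.
87 mod 10 = 7, so the number is invalid.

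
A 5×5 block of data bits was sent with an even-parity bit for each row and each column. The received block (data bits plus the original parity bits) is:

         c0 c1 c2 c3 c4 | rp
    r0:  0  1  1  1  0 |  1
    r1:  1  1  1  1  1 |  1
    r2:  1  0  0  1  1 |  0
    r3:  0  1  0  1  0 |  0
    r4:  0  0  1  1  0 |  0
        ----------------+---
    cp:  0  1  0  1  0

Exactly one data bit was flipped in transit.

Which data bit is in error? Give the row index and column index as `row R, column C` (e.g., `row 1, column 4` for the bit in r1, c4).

row 2, column 2

Recompute each row's even parity and compare to rp:
  r0: data parity 1, sent rp 1 → ok
  r1: data parity 1, sent rp 1 → ok
  r2: data parity 1, sent rp 0 → mismatch
  r3: data parity 0, sent rp 0 → ok
  r4: data parity 0, sent rp 0 → ok
Recompute each column's even parity and compare to cp:
  c0: data parity 0, sent cp 0 → ok
  c1: data parity 1, sent cp 1 → ok
  c2: data parity 1, sent cp 0 → mismatch
  c3: data parity 1, sent cp 1 → ok
  c4: data parity 0, sent cp 0 → ok
Exactly one row (r2) and one column (c2) fail → the flipped bit is at their intersection.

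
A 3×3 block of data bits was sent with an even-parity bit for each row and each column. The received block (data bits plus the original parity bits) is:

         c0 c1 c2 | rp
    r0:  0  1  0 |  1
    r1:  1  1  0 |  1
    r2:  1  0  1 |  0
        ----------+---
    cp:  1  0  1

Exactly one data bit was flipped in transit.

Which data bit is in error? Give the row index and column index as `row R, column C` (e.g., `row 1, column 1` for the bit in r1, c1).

row 1, column 0

Recompute each row's even parity and compare to rp:
  r0: data parity 1, sent rp 1 → ok
  r1: data parity 0, sent rp 1 → mismatch
  r2: data parity 0, sent rp 0 → ok
Recompute each column's even parity and compare to cp:
  c0: data parity 0, sent cp 1 → mismatch
  c1: data parity 0, sent cp 0 → ok
  c2: data parity 1, sent cp 1 → ok
Exactly one row (r1) and one column (c0) fail → the flipped bit is at their intersection.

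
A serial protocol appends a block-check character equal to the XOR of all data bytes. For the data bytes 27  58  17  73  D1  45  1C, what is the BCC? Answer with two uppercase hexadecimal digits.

93

XOR the bytes together:
  start with 0x27
  0x27 ⊕ 0x58 = 0x7F
  0x7F ⊕ 0x17 = 0x68
  0x68 ⊕ 0x73 = 0x1B
  0x1B ⊕ 0xD1 = 0xCA
  0xCA ⊕ 0x45 = 0x8F
  0x8F ⊕ 0x1C = 0x93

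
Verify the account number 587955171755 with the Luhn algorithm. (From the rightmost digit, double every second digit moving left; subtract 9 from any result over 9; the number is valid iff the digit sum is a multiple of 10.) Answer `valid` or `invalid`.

invalid

From the right, keep odd positions and double even positions (subtract 9 from any doubled value over 9):
  doubled (positions 2,4,...): 1 2 2 1 5 1 → sum 12
  kept (positions 1,3,...): 5 7 7 5 9 8 → sum 41
Total = 53.
53 mod 10 = 3, so the number is invalid.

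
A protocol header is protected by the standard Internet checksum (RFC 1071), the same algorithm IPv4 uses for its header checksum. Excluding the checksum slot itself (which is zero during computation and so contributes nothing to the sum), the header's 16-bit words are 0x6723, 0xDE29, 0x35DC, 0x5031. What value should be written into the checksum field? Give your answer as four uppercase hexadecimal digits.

34A5

One's-complement addition (fold any carry out of bit 15 back into bit 0):
  0x6723 + 0xDE29 = 0x1454C → wrap carry → 0x454D
  0x454D + 0x35DC = 0x07B29
  0x7B29 + 0x5031 = 0x0CB5A
One's-complement sum = 0xCB5A.
Checksum = ~0xCB5A & 0xFFFF = 0x34A5.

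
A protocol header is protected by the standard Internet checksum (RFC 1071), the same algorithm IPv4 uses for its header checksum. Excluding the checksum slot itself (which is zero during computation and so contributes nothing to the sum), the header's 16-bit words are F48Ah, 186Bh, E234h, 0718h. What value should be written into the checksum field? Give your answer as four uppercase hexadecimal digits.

09BD

One's-complement addition (fold any carry out of bit 15 back into bit 0):
  0xF48A + 0x186B = 0x10CF5 → wrap carry → 0x0CF6
  0x0CF6 + 0xE234 = 0x0EF2A
  0xEF2A + 0x0718 = 0x0F642
One's-complement sum = 0xF642.
Checksum = ~0xF642 & 0xFFFF = 0x09BD.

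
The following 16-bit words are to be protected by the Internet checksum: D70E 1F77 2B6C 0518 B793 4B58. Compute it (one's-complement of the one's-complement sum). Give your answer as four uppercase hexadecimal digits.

D609

One's-complement addition (fold any carry out of bit 15 back into bit 0):
  0xD70E + 0x1F77 = 0x0F685
  0xF685 + 0x2B6C = 0x121F1 → wrap carry → 0x21F2
  0x21F2 + 0x0518 = 0x0270A
  0x270A + 0xB793 = 0x0DE9D
  0xDE9D + 0x4B58 = 0x129F5 → wrap carry → 0x29F6
One's-complement sum = 0x29F6.
Checksum = ~0x29F6 & 0xFFFF = 0xD609.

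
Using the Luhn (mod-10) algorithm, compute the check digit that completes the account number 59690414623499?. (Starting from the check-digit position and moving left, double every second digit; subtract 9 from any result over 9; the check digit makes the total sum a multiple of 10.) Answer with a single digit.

Partial digits right→left: 9 9 4 3 2 6 4 1 4 0 9 6 9 5
Double every second digit counting from the check-digit position (so the 1st, 3rd, 5th, ... of the partial from the right).
  doubled (with −9 where >9): 9 8 4 8 8 9 9 → sum 55
  kept as-is: 9 3 6 1 0 6 5 → sum 30
Total = 55 + 30 = 85.
Check digit = (10 − (85 mod 10)) mod 10 = 5.

5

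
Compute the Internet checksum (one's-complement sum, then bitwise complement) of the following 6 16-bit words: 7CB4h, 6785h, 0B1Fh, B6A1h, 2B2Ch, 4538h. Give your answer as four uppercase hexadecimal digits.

E9A0

One's-complement addition (fold any carry out of bit 15 back into bit 0):
  0x7CB4 + 0x6785 = 0x0E439
  0xE439 + 0x0B1F = 0x0EF58
  0xEF58 + 0xB6A1 = 0x1A5F9 → wrap carry → 0xA5FA
  0xA5FA + 0x2B2C = 0x0D126
  0xD126 + 0x4538 = 0x1165E → wrap carry → 0x165F
One's-complement sum = 0x165F.
Checksum = ~0x165F & 0xFFFF = 0xE9A0.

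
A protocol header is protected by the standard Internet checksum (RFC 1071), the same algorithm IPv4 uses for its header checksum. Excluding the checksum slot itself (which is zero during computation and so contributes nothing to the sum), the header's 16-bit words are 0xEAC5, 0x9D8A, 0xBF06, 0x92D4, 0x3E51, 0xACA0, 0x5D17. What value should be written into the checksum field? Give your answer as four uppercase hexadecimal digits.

One's-complement addition (fold any carry out of bit 15 back into bit 0):
  0xEAC5 + 0x9D8A = 0x1884F → wrap carry → 0x8850
  0x8850 + 0xBF06 = 0x14756 → wrap carry → 0x4757
  0x4757 + 0x92D4 = 0x0DA2B
  0xDA2B + 0x3E51 = 0x1187C → wrap carry → 0x187D
  0x187D + 0xACA0 = 0x0C51D
  0xC51D + 0x5D17 = 0x12234 → wrap carry → 0x2235
One's-complement sum = 0x2235.
Checksum = ~0x2235 & 0xFFFF = 0xDDCA.

DDCA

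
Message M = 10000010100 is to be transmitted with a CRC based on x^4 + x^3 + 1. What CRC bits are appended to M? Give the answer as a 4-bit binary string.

1101

Append 4 zeros: 100000101000000. Divide by 11001 (XOR where the leading bit is 1):
  pos 0: 10000 XOR 11001 = 01001
  pos 1: 10010 XOR 11001 = 01011
  pos 2: 10111 XOR 11001 = 01110
  pos 3: 11100 XOR 11001 = 00101
  pos 5: 10110 XOR 11001 = 01111
  pos 6: 11110 XOR 11001 = 00111
  pos 8: 11100 XOR 11001 = 00101
  pos 10: 10100 XOR 11001 = 01101
Remainder (last 4 bits) = 1101. This is the CRC / FCS.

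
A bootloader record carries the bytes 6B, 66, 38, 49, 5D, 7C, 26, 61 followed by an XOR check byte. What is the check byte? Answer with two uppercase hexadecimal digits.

XOR the bytes together:
  start with 0x6B
  0x6B ⊕ 0x66 = 0x0D
  0x0D ⊕ 0x38 = 0x35
  0x35 ⊕ 0x49 = 0x7C
  0x7C ⊕ 0x5D = 0x21
  0x21 ⊕ 0x7C = 0x5D
  0x5D ⊕ 0x26 = 0x7B
  0x7B ⊕ 0x61 = 0x1A

1A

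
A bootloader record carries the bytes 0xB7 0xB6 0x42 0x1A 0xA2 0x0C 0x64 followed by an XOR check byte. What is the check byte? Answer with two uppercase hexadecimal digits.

XOR the bytes together:
  start with 0xB7
  0xB7 ⊕ 0xB6 = 0x01
  0x01 ⊕ 0x42 = 0x43
  0x43 ⊕ 0x1A = 0x59
  0x59 ⊕ 0xA2 = 0xFB
  0xFB ⊕ 0x0C = 0xF7
  0xF7 ⊕ 0x64 = 0x93

93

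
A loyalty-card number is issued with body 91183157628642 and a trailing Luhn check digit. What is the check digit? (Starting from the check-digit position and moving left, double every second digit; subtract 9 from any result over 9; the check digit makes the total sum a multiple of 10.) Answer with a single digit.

7

Partial digits right→left: 2 4 6 8 2 6 7 5 1 3 8 1 1 9
Double every second digit counting from the check-digit position (so the 1st, 3rd, 5th, ... of the partial from the right).
  doubled (with −9 where >9): 4 3 4 5 2 7 2 → sum 27
  kept as-is: 4 8 6 5 3 1 9 → sum 36
Total = 27 + 36 = 63.
Check digit = (10 − (63 mod 10)) mod 10 = 7.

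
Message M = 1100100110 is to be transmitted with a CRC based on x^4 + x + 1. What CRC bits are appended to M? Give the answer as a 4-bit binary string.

Append 4 zeros: 11001001100000. Divide by 10011 (XOR where the leading bit is 1):
  pos 0: 11001 XOR 10011 = 01010
  pos 1: 10100 XOR 10011 = 00111
  pos 3: 11101 XOR 10011 = 01110
  pos 4: 11101 XOR 10011 = 01110
  pos 5: 11100 XOR 10011 = 01111
  pos 6: 11110 XOR 10011 = 01101
  pos 7: 11010 XOR 10011 = 01001
  pos 8: 10010 XOR 10011 = 00001
Remainder (last 4 bits) = 0010. This is the CRC / FCS.

0010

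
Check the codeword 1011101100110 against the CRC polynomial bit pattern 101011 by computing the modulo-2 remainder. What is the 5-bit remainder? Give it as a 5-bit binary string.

00000

Modulo-2 division of 1011101100110 by 101011:
  pos 0: 101110 XOR 101011 = 000101
  pos 3: 101110 XOR 101011 = 000101
  pos 6: 101011 XOR 101011 = 000000
Remainder = 00000 (zero — the frame passes the CRC check).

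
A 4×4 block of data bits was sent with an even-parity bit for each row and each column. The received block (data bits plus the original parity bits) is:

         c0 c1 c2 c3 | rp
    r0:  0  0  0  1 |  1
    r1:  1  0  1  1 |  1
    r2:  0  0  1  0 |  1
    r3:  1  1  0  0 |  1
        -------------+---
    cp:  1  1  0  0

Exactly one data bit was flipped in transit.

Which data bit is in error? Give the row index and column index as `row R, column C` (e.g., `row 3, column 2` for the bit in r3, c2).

row 3, column 0

Recompute each row's even parity and compare to rp:
  r0: data parity 1, sent rp 1 → ok
  r1: data parity 1, sent rp 1 → ok
  r2: data parity 1, sent rp 1 → ok
  r3: data parity 0, sent rp 1 → mismatch
Recompute each column's even parity and compare to cp:
  c0: data parity 0, sent cp 1 → mismatch
  c1: data parity 1, sent cp 1 → ok
  c2: data parity 0, sent cp 0 → ok
  c3: data parity 0, sent cp 0 → ok
Exactly one row (r3) and one column (c0) fail → the flipped bit is at their intersection.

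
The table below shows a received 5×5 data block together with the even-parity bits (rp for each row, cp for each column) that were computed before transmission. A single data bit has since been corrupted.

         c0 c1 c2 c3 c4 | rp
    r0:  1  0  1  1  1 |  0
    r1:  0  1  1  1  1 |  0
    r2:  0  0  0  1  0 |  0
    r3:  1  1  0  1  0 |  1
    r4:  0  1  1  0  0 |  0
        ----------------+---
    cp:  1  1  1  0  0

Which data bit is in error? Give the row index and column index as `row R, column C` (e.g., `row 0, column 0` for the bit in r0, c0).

Recompute each row's even parity and compare to rp:
  r0: data parity 0, sent rp 0 → ok
  r1: data parity 0, sent rp 0 → ok
  r2: data parity 1, sent rp 0 → mismatch
  r3: data parity 1, sent rp 1 → ok
  r4: data parity 0, sent rp 0 → ok
Recompute each column's even parity and compare to cp:
  c0: data parity 0, sent cp 1 → mismatch
  c1: data parity 1, sent cp 1 → ok
  c2: data parity 1, sent cp 1 → ok
  c3: data parity 0, sent cp 0 → ok
  c4: data parity 0, sent cp 0 → ok
Exactly one row (r2) and one column (c0) fail → the flipped bit is at their intersection.

row 2, column 0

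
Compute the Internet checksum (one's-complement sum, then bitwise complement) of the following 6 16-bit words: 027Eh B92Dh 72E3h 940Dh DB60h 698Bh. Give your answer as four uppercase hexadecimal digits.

One's-complement addition (fold any carry out of bit 15 back into bit 0):
  0x027E + 0xB92D = 0x0BBAB
  0xBBAB + 0x72E3 = 0x12E8E → wrap carry → 0x2E8F
  0x2E8F + 0x940D = 0x0C29C
  0xC29C + 0xDB60 = 0x19DFC → wrap carry → 0x9DFD
  0x9DFD + 0x698B = 0x10788 → wrap carry → 0x0789
One's-complement sum = 0x0789.
Checksum = ~0x0789 & 0xFFFF = 0xF876.

F876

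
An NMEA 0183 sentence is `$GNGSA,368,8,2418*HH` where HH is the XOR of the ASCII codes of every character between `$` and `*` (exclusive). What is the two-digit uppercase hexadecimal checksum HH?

XOR the ASCII codes of the payload characters:
  'G' = 0x47 → acc = 0x47
  'N' = 0x4E → acc = 0x09
  'G' = 0x47 → acc = 0x4E
  'S' = 0x53 → acc = 0x1D
  'A' = 0x41 → acc = 0x5C
  ',' = 0x2C → acc = 0x70
  '3' = 0x33 → acc = 0x43
  '6' = 0x36 → acc = 0x75
  '8' = 0x38 → acc = 0x4D
  ',' = 0x2C → acc = 0x61
  '8' = 0x38 → acc = 0x59
  ',' = 0x2C → acc = 0x75
  '2' = 0x32 → acc = 0x47
  '4' = 0x34 → acc = 0x73
  '1' = 0x31 → acc = 0x42
  '8' = 0x38 → acc = 0x7A
Checksum = 0x7A.

7A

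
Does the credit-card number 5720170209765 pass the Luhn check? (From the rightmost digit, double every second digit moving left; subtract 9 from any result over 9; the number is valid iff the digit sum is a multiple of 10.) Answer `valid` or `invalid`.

From the right, keep odd positions and double even positions (subtract 9 from any doubled value over 9):
  doubled (positions 2,4,...): 3 9 4 5 0 5 → sum 26
  kept (positions 1,3,...): 5 7 0 0 1 2 5 → sum 20
Total = 46.
46 mod 10 = 6, so the number is invalid.

invalid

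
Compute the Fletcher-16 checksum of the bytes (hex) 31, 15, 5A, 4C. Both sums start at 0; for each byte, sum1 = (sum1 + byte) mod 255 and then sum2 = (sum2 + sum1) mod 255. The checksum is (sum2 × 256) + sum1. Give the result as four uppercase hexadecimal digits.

Running sums (mod 255):
  after byte 0 (31): sum1=49, sum2=49
  after byte 1 (15): sum1=70, sum2=119
  after byte 2 (5A): sum1=160, sum2=24
  after byte 3 (4C): sum1=236, sum2=5
Checksum = sum2·256 + sum1 = 5·256 + 236 = 1516 = 0x05EC.

05EC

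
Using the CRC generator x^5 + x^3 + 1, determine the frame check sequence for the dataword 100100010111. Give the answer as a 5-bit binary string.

10010

Append 5 zeros: 10010001011100000. Divide by 101001 (XOR where the leading bit is 1):
  pos 0: 100100 XOR 101001 = 001101
  pos 2: 110101 XOR 101001 = 011100
  pos 3: 111000 XOR 101001 = 010001
  pos 4: 100011 XOR 101001 = 001010
  pos 6: 101011 XOR 101001 = 000010
  pos 10: 100000 XOR 101001 = 001001
Remainder (last 5 bits) = 10010. This is the CRC / FCS.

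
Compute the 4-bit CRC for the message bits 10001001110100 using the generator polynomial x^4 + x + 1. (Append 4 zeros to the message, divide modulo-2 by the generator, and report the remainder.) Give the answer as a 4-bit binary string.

Append 4 zeros: 100010011101000000. Divide by 10011 (XOR where the leading bit is 1):
  pos 0: 10001 XOR 10011 = 00010
  pos 3: 10001 XOR 10011 = 00010
  pos 6: 10110 XOR 10011 = 00101
  pos 8: 10110 XOR 10011 = 00101
  pos 10: 10100 XOR 10011 = 00111
  pos 12: 11100 XOR 10011 = 01111
  pos 13: 11110 XOR 10011 = 01101
Remainder (last 4 bits) = 1101. This is the CRC / FCS.

1101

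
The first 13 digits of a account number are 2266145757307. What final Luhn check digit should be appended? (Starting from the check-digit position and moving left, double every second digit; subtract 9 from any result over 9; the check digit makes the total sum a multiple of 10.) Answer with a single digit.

Partial digits right→left: 7 0 3 7 5 7 5 4 1 6 6 2 2
Double every second digit counting from the check-digit position (so the 1st, 3rd, 5th, ... of the partial from the right).
  doubled (with −9 where >9): 5 6 1 1 2 3 4 → sum 22
  kept as-is: 0 7 7 4 6 2 → sum 26
Total = 22 + 26 = 48.
Check digit = (10 − (48 mod 10)) mod 10 = 2.

2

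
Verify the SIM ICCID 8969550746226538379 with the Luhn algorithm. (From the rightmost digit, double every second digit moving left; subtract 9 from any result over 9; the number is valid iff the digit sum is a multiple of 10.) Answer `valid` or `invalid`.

valid

From the right, keep odd positions and double even positions (subtract 9 from any doubled value over 9):
  doubled (positions 2,4,...): 5 7 1 4 3 5 1 9 9 → sum 44
  kept (positions 1,3,...): 9 3 3 6 2 4 0 5 6 8 → sum 46
Total = 90.
90 mod 10 = 0, so the number is valid.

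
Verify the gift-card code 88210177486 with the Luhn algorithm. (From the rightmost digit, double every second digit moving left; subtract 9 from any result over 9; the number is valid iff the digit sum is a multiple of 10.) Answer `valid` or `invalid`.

valid

From the right, keep odd positions and double even positions (subtract 9 from any doubled value over 9):
  doubled (positions 2,4,...): 7 5 2 2 7 → sum 23
  kept (positions 1,3,...): 6 4 7 0 2 8 → sum 27
Total = 50.
50 mod 10 = 0, so the number is valid.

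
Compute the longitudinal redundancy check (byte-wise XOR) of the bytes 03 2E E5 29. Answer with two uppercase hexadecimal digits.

E1

XOR the bytes together:
  start with 0x03
  0x03 ⊕ 0x2E = 0x2D
  0x2D ⊕ 0xE5 = 0xC8
  0xC8 ⊕ 0x29 = 0xE1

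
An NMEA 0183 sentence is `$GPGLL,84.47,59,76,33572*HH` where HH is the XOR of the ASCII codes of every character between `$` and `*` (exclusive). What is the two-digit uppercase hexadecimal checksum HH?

XOR the ASCII codes of the payload characters:
  'G' = 0x47 → acc = 0x47
  'P' = 0x50 → acc = 0x17
  'G' = 0x47 → acc = 0x50
  'L' = 0x4C → acc = 0x1C
  'L' = 0x4C → acc = 0x50
  ',' = 0x2C → acc = 0x7C
  '8' = 0x38 → acc = 0x44
  '4' = 0x34 → acc = 0x70
  '.' = 0x2E → acc = 0x5E
  '4' = 0x34 → acc = 0x6A
  '7' = 0x37 → acc = 0x5D
  ',' = 0x2C → acc = 0x71
  '5' = 0x35 → acc = 0x44
  '9' = 0x39 → acc = 0x7D
  ',' = 0x2C → acc = 0x51
  '7' = 0x37 → acc = 0x66
  '6' = 0x36 → acc = 0x50
  ',' = 0x2C → acc = 0x7C
  '3' = 0x33 → acc = 0x4F
  '3' = 0x33 → acc = 0x7C
  '5' = 0x35 → acc = 0x49
  '7' = 0x37 → acc = 0x7E
  '2' = 0x32 → acc = 0x4C
Checksum = 0x4C.

4C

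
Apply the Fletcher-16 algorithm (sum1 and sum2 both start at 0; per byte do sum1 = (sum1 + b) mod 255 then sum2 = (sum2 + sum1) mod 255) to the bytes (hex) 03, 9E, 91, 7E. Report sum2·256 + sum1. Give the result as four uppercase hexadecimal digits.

89B1

Running sums (mod 255):
  after byte 0 (03): sum1=3, sum2=3
  after byte 1 (9E): sum1=161, sum2=164
  after byte 2 (91): sum1=51, sum2=215
  after byte 3 (7E): sum1=177, sum2=137
Checksum = sum2·256 + sum1 = 137·256 + 177 = 35249 = 0x89B1.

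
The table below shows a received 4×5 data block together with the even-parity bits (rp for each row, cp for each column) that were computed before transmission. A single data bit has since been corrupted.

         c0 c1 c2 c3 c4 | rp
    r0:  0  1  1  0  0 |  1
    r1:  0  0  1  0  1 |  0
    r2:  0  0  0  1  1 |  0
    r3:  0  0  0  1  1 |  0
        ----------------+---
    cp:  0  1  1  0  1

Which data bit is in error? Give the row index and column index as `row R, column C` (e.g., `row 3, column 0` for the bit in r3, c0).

row 0, column 2

Recompute each row's even parity and compare to rp:
  r0: data parity 0, sent rp 1 → mismatch
  r1: data parity 0, sent rp 0 → ok
  r2: data parity 0, sent rp 0 → ok
  r3: data parity 0, sent rp 0 → ok
Recompute each column's even parity and compare to cp:
  c0: data parity 0, sent cp 0 → ok
  c1: data parity 1, sent cp 1 → ok
  c2: data parity 0, sent cp 1 → mismatch
  c3: data parity 0, sent cp 0 → ok
  c4: data parity 1, sent cp 1 → ok
Exactly one row (r0) and one column (c2) fail → the flipped bit is at their intersection.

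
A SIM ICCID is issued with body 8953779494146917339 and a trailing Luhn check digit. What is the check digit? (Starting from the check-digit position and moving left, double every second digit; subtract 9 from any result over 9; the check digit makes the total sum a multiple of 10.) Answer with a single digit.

Partial digits right→left: 9 3 3 7 1 9 6 4 1 4 9 4 9 7 7 3 5 9 8
Double every second digit counting from the check-digit position (so the 1st, 3rd, 5th, ... of the partial from the right).
  doubled (with −9 where >9): 9 6 2 3 2 9 9 5 1 7 → sum 53
  kept as-is: 3 7 9 4 4 4 7 3 9 → sum 50
Total = 53 + 50 = 103.
Check digit = (10 − (103 mod 10)) mod 10 = 7.

7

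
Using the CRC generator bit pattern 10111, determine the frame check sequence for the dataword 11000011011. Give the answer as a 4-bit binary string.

0000

Append 4 zeros: 110000110110000. Divide by 10111 (XOR where the leading bit is 1):
  pos 0: 11000 XOR 10111 = 01111
  pos 1: 11110 XOR 10111 = 01001
  pos 2: 10011 XOR 10111 = 00100
  pos 4: 10010 XOR 10111 = 00101
  pos 6: 10111 XOR 10111 = 00000
Remainder (last 4 bits) = 0000. This is the CRC / FCS.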